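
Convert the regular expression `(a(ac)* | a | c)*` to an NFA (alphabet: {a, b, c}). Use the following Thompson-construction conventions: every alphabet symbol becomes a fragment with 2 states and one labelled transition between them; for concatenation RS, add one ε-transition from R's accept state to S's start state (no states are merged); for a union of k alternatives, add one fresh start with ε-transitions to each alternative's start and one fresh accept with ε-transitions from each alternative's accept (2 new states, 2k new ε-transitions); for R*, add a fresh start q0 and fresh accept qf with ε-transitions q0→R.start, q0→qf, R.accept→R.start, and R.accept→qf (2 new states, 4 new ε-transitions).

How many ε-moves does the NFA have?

16

Bottom-up over the parse tree:
Each of the 5 symbol leaves contributes 0 ε-transitions.
  ac → 1 ε-transition
  (ac)* → 5 ε-transitions
  a(ac)* → 6 ε-transitions
  a(ac)* | a | c → 12 ε-transitions
  (a(ac)* | a | c)* → 16 ε-transitions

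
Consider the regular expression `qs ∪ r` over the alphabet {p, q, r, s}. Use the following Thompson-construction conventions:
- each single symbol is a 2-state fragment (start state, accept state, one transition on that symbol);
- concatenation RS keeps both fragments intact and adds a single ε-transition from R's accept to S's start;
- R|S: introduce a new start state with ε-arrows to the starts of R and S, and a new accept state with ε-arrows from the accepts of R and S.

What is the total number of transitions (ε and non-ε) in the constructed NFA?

Recursing over subexpressions:
Each of the 3 symbol leaves contributes 1 transition (1 symbol, 0 ε).
  qs : 3 transitions (2 symbol, 1 ε)
  qs ∪ r : 8 transitions (3 symbol, 5 ε)

8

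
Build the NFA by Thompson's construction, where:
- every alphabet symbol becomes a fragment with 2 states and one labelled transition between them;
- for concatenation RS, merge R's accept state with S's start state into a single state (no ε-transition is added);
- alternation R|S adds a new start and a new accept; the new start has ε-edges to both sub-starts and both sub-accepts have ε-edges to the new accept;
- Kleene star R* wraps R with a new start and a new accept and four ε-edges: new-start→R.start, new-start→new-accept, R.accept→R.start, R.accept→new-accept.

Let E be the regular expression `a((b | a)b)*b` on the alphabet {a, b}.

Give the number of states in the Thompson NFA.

Bottom-up over the parse tree:
Each of the 5 symbol leaves contributes a 2-state fragment.
  b | a = 6 states
  (b | a)b = 7 states
  ((b | a)b)* = 9 states
  a((b | a)b)*b = 11 states

11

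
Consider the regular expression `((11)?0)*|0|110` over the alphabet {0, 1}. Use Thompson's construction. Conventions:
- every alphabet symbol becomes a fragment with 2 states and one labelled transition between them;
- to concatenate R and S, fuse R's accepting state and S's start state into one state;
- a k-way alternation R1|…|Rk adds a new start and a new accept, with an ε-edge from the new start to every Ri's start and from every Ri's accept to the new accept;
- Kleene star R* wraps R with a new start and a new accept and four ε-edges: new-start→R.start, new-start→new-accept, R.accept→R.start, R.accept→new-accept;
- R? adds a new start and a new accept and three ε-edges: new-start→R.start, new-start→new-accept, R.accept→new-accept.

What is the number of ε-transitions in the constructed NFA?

13

Recursing over subexpressions:
Each of the 7 symbol leaves contributes 0 ε-transitions.
  11 = 0 ε-transitions
  (11)? = 3 ε-transitions
  (11)?0 = 3 ε-transitions
  ((11)?0)* = 7 ε-transitions
  110 = 0 ε-transitions
  ((11)?0)*|0|110 = 13 ε-transitions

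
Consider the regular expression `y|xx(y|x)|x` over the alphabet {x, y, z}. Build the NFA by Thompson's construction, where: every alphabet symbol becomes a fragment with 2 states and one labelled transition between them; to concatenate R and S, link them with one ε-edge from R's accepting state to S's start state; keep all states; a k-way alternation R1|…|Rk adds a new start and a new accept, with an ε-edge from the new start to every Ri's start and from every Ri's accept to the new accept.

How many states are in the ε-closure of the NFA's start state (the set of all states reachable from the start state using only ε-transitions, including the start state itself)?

4

Compute the ε-closure size of each fragment's start state recursively; a symbol fragment's start has no outgoing ε-edge, so its closure is just itself (size 1).
  y|x — new start ε-reaches every alternative's start; none of them accept ε, so the new accept is not reached: C = 1 + 1 + 1 = 3
  xx(y|x) — C equals the left operand's closure size = 1 (its accept is not ε-reachable, so the closure stops there)
  y|xx(y|x)|x — new start ε-reaches every alternative's start; none of them accept ε, so the new accept is not reached: C = 1 + 1 + 1 + 1 = 4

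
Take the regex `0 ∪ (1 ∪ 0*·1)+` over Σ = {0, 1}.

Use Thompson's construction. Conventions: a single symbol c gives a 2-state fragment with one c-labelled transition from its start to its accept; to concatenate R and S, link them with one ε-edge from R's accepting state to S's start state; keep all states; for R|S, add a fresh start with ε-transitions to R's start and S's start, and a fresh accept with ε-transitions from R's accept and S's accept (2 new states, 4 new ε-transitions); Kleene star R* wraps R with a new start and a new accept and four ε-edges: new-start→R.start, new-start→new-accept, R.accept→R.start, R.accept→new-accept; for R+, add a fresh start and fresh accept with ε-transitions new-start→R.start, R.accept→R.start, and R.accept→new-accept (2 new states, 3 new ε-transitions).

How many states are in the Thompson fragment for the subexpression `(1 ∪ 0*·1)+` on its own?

12

Fragment for `(1 ∪ 0*·1)+`:
Each of the 3 symbol leaves contributes a 2-state fragment.
  0* → 4 states
  0*·1 → 6 states
  1 ∪ 0*·1 → 10 states
  (1 ∪ 0*·1)+ → 12 states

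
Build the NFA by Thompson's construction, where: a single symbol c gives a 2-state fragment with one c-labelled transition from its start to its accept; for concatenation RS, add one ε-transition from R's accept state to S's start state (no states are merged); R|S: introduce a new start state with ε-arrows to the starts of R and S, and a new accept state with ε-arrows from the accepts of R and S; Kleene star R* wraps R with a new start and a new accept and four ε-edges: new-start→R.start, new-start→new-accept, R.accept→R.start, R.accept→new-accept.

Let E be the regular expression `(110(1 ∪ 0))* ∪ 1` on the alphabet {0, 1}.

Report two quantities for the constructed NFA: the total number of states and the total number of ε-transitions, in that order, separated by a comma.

18, 15

Building bottom-up:
Each of the 6 symbol leaves contributes 2 states and 0 ε-transitions.
  1 ∪ 0 : 6 states, 4 ε-transitions
  110(1 ∪ 0) : 12 states, 7 ε-transitions
  (110(1 ∪ 0))* : 14 states, 11 ε-transitions
  (110(1 ∪ 0))* ∪ 1 : 18 states, 15 ε-transitions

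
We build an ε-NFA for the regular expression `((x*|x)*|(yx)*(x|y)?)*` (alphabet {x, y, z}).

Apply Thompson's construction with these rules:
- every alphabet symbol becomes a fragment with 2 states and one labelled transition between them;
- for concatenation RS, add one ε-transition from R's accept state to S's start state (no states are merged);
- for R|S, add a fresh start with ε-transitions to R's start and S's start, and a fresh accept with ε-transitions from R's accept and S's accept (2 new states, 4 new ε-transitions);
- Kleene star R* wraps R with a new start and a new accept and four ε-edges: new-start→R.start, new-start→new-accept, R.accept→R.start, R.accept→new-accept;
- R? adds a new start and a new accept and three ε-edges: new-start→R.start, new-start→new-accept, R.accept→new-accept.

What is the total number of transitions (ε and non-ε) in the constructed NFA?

39

Building bottom-up:
Each of the 6 symbol leaves contributes 1 transition (1 symbol, 0 ε).
  x* = 5 transitions (1 symbol, 4 ε)
  x*|x = 10 transitions (2 symbol, 8 ε)
  (x*|x)* = 14 transitions (2 symbol, 12 ε)
  yx = 3 transitions (2 symbol, 1 ε)
  (yx)* = 7 transitions (2 symbol, 5 ε)
  x|y = 6 transitions (2 symbol, 4 ε)
  (x|y)? = 9 transitions (2 symbol, 7 ε)
  (yx)*(x|y)? = 17 transitions (4 symbol, 13 ε)
  (x*|x)*|(yx)*(x|y)? = 35 transitions (6 symbol, 29 ε)
  ((x*|x)*|(yx)*(x|y)?)* = 39 transitions (6 symbol, 33 ε)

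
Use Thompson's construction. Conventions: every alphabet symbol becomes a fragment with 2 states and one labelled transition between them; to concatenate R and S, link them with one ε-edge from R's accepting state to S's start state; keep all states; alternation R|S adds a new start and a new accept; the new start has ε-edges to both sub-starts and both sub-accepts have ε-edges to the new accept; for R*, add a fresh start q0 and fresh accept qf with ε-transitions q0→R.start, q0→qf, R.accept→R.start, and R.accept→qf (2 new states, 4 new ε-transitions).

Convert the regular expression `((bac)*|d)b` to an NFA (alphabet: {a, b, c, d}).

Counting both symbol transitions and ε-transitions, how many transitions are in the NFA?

By structural recursion:
Each of the 5 symbol leaves contributes 1 transition (1 symbol, 0 ε).
  bac → 5 transitions (3 symbol, 2 ε)
  (bac)* → 9 transitions (3 symbol, 6 ε)
  (bac)*|d → 14 transitions (4 symbol, 10 ε)
  ((bac)*|d)b → 16 transitions (5 symbol, 11 ε)

16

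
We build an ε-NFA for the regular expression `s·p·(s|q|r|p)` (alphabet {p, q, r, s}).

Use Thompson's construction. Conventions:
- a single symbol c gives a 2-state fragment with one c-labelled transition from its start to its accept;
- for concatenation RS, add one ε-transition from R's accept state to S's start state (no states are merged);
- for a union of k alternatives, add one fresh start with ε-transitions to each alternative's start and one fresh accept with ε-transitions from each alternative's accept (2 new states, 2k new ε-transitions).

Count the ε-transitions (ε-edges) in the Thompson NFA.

10

Recursing over subexpressions:
Each of the 6 symbol leaves contributes 0 ε-transitions.
  s|q|r|p = 8 ε-transitions
  s·p·(s|q|r|p) = 10 ε-transitions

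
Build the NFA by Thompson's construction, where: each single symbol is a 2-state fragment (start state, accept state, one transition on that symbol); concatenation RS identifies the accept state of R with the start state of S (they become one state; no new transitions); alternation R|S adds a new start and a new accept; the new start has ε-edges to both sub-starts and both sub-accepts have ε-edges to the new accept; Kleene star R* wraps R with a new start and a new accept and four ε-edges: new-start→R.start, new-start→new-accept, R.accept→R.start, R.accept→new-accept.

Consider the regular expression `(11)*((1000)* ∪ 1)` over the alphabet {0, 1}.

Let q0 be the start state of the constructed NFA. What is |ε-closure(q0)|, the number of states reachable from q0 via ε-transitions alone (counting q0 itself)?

Compute the ε-closure size of each fragment's start state recursively; a symbol fragment's start has no outgoing ε-edge, so its closure is just itself (size 1).
  11 — same as the first factor's closure: |closure| = 1
  (11)* — the star's fresh start ε-reaches both the body's start and the fresh accept: |closure| = 2 + 1 = 3
  1000 — same as the first factor's closure: |closure| = 1
  (1000)* — new start has ε-edges to the inner start and to the new accept, so |closure| = 2 + 1 = 3
  (1000)* ∪ 1 — |closure| = 1 (new start) + (3 + 1) + 1 (new accept, since some branch ε-reaches its own accept) = 6
  (11)*((1000)* ∪ 1) — the left operand accepts ε, so the closure extends into the next operand (the shared merged state is already counted); |closure| = 3 + (6−1) = 8

8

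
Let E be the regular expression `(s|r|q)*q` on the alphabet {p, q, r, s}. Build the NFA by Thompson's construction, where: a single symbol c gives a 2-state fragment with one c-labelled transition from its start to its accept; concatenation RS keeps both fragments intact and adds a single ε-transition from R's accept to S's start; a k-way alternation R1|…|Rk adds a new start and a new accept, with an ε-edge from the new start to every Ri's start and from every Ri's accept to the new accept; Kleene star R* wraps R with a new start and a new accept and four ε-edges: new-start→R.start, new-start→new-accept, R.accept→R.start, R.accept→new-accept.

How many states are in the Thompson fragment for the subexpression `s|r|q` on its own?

Fragment for `s|r|q`:
Each of the 3 symbol leaves contributes a 2-state fragment.
  s|r|q — 8 states

8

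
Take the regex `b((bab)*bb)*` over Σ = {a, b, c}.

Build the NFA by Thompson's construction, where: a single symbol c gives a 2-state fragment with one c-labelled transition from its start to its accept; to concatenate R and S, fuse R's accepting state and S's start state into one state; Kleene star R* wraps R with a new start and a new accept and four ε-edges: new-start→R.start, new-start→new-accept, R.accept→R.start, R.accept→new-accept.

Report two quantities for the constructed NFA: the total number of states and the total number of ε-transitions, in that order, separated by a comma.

Bottom-up over the parse tree:
Each of the 6 symbol leaves contributes 2 states and 0 ε-transitions.
  bab = 4 states, 0 ε-transitions
  (bab)* = 6 states, 4 ε-transitions
  (bab)*bb = 8 states, 4 ε-transitions
  ((bab)*bb)* = 10 states, 8 ε-transitions
  b((bab)*bb)* = 11 states, 8 ε-transitions

11, 8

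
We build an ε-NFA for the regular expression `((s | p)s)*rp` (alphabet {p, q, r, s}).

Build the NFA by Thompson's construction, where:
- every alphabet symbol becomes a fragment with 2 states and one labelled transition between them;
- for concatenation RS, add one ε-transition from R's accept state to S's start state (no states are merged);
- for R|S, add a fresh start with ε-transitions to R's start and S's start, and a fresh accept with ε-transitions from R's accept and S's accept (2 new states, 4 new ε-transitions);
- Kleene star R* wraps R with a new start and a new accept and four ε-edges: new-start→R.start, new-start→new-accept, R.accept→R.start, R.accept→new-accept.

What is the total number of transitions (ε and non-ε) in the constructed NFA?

16

By structural recursion:
Each of the 5 symbol leaves contributes 1 transition (1 symbol, 0 ε).
  s | p = 6 transitions (2 symbol, 4 ε)
  (s | p)s = 8 transitions (3 symbol, 5 ε)
  ((s | p)s)* = 12 transitions (3 symbol, 9 ε)
  ((s | p)s)*rp = 16 transitions (5 symbol, 11 ε)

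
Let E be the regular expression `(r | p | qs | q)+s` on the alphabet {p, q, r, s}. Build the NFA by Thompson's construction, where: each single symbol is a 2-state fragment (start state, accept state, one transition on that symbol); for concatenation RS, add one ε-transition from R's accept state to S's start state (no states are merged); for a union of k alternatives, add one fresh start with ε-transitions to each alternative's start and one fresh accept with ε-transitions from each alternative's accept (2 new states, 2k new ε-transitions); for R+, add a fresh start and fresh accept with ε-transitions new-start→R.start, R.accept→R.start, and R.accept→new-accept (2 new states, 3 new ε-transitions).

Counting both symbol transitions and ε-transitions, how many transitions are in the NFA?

By structural recursion:
Each of the 6 symbol leaves contributes 1 transition (1 symbol, 0 ε).
  qs → 3 transitions (2 symbol, 1 ε)
  r | p | qs | q → 14 transitions (5 symbol, 9 ε)
  (r | p | qs | q)+ → 17 transitions (5 symbol, 12 ε)
  (r | p | qs | q)+s → 19 transitions (6 symbol, 13 ε)

19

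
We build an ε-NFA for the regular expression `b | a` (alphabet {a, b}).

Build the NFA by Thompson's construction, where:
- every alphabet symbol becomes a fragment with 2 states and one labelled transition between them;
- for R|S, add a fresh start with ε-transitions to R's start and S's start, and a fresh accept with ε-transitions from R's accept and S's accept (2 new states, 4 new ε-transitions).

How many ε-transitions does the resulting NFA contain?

4

Per subexpression:
Each of the 2 symbol leaves contributes 0 ε-transitions.
  b | a — 4 ε-transitions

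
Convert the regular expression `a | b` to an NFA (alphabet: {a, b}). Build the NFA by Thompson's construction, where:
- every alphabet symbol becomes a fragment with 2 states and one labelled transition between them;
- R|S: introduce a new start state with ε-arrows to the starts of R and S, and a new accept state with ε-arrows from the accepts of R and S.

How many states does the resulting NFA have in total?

6

Bottom-up over the parse tree:
Each of the 2 symbol leaves contributes a 2-state fragment.
  a | b : 6 states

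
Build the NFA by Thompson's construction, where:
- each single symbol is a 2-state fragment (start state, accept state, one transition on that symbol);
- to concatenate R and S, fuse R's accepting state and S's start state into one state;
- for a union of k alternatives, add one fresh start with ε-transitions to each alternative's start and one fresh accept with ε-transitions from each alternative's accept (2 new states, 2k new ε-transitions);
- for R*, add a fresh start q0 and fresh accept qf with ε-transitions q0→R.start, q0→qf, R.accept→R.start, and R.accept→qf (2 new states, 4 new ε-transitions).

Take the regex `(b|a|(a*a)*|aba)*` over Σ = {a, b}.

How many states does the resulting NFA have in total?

Bottom-up over the parse tree:
Each of the 7 symbol leaves contributes a 2-state fragment.
  a* — 4 states
  a*a — 5 states
  (a*a)* — 7 states
  aba — 4 states
  b|a|(a*a)*|aba — 17 states
  (b|a|(a*a)*|aba)* — 19 states

19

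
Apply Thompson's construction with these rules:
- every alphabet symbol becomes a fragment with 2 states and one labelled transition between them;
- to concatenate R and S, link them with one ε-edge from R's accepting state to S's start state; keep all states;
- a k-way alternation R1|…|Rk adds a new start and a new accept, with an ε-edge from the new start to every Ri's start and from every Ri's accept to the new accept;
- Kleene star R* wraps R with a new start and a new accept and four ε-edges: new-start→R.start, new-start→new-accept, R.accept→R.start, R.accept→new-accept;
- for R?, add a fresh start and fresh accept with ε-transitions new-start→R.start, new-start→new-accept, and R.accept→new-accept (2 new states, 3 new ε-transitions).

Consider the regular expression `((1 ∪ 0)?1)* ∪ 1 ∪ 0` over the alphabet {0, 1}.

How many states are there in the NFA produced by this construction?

Bottom-up over the parse tree:
Each of the 5 symbol leaves contributes a 2-state fragment.
  1 ∪ 0 → 6 states
  (1 ∪ 0)? → 8 states
  (1 ∪ 0)?1 → 10 states
  ((1 ∪ 0)?1)* → 12 states
  ((1 ∪ 0)?1)* ∪ 1 ∪ 0 → 18 states

18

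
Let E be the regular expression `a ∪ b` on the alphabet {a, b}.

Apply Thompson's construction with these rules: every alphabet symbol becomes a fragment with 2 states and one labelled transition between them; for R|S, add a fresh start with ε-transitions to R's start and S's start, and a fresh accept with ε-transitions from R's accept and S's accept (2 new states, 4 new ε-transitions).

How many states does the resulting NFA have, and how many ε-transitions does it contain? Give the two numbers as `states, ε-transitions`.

Per subexpression:
Each of the 2 symbol leaves contributes 2 states and 0 ε-transitions.
  a ∪ b : 6 states, 4 ε-transitions

6, 4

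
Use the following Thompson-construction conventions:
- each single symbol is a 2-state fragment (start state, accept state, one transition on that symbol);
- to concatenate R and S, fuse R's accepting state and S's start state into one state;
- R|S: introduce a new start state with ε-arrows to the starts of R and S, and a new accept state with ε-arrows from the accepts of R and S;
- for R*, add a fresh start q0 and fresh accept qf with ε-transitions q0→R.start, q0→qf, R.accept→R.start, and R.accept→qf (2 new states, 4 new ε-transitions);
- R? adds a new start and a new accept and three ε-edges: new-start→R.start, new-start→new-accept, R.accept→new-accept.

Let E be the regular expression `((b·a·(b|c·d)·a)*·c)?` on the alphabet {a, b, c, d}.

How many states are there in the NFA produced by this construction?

15

Building bottom-up:
Each of the 7 symbol leaves contributes a 2-state fragment.
  c·d : 3 states
  b|c·d : 7 states
  b·a·(b|c·d)·a : 10 states
  (b·a·(b|c·d)·a)* : 12 states
  (b·a·(b|c·d)·a)*·c : 13 states
  ((b·a·(b|c·d)·a)*·c)? : 15 states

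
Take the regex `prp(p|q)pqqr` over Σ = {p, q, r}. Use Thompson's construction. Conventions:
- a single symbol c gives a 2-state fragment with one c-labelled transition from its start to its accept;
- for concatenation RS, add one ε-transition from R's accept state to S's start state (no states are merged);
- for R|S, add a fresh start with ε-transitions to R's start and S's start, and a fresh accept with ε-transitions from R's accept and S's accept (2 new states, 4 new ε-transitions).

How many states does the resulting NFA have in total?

Per subexpression:
Each of the 9 symbol leaves contributes a 2-state fragment.
  p|q = 6 states
  prp(p|q)pqqr = 20 states

20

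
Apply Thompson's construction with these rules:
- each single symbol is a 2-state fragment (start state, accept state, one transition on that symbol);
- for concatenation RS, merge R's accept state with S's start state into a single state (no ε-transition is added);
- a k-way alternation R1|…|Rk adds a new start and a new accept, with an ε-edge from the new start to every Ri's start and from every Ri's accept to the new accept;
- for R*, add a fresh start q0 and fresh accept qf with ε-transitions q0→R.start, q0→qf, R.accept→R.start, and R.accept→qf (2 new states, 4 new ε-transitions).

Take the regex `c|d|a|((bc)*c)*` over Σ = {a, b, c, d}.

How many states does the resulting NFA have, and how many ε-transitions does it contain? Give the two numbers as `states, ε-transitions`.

16, 16

By structural recursion:
Each of the 6 symbol leaves contributes 2 states and 0 ε-transitions.
  bc — 3 states, 0 ε-transitions
  (bc)* — 5 states, 4 ε-transitions
  (bc)*c — 6 states, 4 ε-transitions
  ((bc)*c)* — 8 states, 8 ε-transitions
  c|d|a|((bc)*c)* — 16 states, 16 ε-transitions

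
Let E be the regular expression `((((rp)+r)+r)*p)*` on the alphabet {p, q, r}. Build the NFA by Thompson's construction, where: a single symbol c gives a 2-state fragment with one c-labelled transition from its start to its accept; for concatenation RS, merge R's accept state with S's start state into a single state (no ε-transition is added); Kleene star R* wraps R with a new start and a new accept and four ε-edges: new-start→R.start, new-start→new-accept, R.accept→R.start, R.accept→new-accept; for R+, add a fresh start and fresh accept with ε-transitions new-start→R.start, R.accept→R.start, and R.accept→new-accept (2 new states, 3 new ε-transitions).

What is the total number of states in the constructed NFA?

14

Recursing over subexpressions:
Each of the 5 symbol leaves contributes a 2-state fragment.
  rp → 3 states
  (rp)+ → 5 states
  (rp)+r → 6 states
  ((rp)+r)+ → 8 states
  ((rp)+r)+r → 9 states
  (((rp)+r)+r)* → 11 states
  (((rp)+r)+r)*p → 12 states
  ((((rp)+r)+r)*p)* → 14 states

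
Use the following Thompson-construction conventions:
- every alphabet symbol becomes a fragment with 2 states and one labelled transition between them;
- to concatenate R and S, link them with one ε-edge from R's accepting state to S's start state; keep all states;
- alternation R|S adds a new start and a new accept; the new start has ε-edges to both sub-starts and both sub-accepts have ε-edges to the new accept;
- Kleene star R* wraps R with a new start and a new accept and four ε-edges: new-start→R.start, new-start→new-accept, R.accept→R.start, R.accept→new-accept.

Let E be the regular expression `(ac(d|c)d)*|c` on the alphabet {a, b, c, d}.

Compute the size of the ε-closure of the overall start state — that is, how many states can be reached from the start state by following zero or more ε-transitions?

Work bottom-up. For each fragment F, track |ε-closure(F.start)| and whether F's accept lies in that closure (i.e. whether F accepts ε). A single-symbol fragment has closure size 1 and does not accept ε.
  d|c : C = 1 + 1 + 1 = 3 (the new accept is not ε-reachable since no branch accepts ε)
  ac(d|c)d : same as the first factor's closure: C = 1
  (ac(d|c)d)* : new start has ε-edges to the inner start and to the new accept, so C = 2 + 1 = 3
  (ac(d|c)d)*|c : C = 1 (new start) + (3 + 1) + 1 (new accept, since some branch ε-reaches its own accept) = 6

6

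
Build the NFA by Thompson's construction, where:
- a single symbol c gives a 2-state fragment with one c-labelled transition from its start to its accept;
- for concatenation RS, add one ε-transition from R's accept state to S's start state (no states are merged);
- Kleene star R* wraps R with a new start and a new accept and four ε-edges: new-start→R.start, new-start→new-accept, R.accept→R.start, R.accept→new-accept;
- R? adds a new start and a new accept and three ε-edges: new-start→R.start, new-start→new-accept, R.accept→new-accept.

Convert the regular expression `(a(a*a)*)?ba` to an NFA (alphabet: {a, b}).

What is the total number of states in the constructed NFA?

16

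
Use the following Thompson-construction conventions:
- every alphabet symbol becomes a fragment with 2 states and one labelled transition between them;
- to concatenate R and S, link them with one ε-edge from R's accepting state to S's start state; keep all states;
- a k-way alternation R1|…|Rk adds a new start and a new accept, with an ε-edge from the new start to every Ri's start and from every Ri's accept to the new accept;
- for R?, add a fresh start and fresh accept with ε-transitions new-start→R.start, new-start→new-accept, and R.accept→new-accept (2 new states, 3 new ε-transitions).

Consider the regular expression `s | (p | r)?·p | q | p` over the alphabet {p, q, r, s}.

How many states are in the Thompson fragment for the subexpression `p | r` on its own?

Fragment for `p | r`:
Each of the 2 symbol leaves contributes a 2-state fragment.
  p | r → 6 states

6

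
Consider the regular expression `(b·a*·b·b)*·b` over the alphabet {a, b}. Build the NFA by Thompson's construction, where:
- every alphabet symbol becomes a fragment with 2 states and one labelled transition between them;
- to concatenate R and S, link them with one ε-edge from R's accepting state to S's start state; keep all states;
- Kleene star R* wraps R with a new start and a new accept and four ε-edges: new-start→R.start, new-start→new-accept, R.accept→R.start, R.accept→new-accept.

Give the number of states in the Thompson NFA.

14

By structural recursion:
Each of the 5 symbol leaves contributes a 2-state fragment.
  a* → 4 states
  b·a*·b·b → 10 states
  (b·a*·b·b)* → 12 states
  (b·a*·b·b)*·b → 14 states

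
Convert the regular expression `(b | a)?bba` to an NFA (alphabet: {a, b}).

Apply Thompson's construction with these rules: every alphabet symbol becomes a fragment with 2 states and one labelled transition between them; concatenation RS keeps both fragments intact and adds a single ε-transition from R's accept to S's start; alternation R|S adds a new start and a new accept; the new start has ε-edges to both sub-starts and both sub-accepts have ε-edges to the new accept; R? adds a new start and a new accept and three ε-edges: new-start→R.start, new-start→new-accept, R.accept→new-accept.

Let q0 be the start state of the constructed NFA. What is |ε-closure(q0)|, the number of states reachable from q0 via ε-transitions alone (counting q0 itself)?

Work bottom-up. For each fragment F, track |ε-closure(F.start)| and whether F's accept lies in that closure (i.e. whether F accepts ε). A single-symbol fragment has closure size 1 and does not accept ε.
  b | a : new start ε-reaches every alternative's start; none of them accept ε, so the new accept is not reached: C = 1 + 1 + 1 = 3
  (b | a)? : new start has ε-edges to the inner start and to the new accept, so C = 2 + 3 = 5
  (b | a)?bba : the left operand accepts ε, so the closure extends into the next operand (via the concat ε-link); C = 5 + 1 = 6

6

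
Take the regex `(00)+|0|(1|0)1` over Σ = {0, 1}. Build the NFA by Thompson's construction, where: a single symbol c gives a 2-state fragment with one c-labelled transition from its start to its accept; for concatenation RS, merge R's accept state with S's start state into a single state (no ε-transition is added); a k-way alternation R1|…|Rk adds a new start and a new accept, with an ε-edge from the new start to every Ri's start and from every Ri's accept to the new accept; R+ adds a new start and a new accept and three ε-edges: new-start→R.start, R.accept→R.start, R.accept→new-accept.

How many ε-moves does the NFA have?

13

Bottom-up over the parse tree:
Each of the 6 symbol leaves contributes 0 ε-transitions.
  00 → 0 ε-transitions
  (00)+ → 3 ε-transitions
  1|0 → 4 ε-transitions
  (1|0)1 → 4 ε-transitions
  (00)+|0|(1|0)1 → 13 ε-transitions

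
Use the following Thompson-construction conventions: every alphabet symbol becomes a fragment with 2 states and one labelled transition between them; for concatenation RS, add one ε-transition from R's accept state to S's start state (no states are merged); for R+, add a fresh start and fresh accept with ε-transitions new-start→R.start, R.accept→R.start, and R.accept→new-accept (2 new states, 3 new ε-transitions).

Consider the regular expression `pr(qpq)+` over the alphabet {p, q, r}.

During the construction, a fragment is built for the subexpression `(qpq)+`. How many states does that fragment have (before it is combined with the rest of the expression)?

Fragment for `(qpq)+`:
Each of the 3 symbol leaves contributes a 2-state fragment.
  qpq : 6 states
  (qpq)+ : 8 states

8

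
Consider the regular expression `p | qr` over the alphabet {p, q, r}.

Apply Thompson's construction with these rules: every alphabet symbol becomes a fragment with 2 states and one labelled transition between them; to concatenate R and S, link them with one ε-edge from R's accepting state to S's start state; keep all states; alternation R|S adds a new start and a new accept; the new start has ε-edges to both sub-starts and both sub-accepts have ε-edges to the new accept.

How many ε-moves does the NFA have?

5

Recursing over subexpressions:
Each of the 3 symbol leaves contributes 0 ε-transitions.
  qr : 1 ε-transition
  p | qr : 5 ε-transitions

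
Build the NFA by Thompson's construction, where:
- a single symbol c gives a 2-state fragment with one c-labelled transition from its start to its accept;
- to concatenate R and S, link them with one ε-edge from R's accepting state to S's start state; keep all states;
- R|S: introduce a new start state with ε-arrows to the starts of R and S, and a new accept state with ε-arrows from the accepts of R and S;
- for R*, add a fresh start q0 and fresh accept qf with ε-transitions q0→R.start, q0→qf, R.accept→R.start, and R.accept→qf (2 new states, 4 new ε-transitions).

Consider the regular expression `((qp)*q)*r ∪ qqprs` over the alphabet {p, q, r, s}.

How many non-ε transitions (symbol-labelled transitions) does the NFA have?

9

Recursing over subexpressions:
Each of the 9 symbol leaves contributes exactly 1 symbol transition.
  qp → 2 symbol transitions
  (qp)* → 2 symbol transitions
  (qp)*q → 3 symbol transitions
  ((qp)*q)* → 3 symbol transitions
  ((qp)*q)*r → 4 symbol transitions
  qqprs → 5 symbol transitions
  ((qp)*q)*r ∪ qqprs → 9 symbol transitions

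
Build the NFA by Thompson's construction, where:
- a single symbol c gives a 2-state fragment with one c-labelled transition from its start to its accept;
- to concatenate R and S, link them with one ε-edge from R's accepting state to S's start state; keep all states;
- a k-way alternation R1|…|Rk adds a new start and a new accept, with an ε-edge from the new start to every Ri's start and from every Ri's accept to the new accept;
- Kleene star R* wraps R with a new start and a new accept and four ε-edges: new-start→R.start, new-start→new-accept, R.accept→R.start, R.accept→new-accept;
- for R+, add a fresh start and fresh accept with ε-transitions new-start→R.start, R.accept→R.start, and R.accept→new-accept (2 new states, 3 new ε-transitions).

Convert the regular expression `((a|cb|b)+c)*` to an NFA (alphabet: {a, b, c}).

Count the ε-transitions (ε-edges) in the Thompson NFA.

15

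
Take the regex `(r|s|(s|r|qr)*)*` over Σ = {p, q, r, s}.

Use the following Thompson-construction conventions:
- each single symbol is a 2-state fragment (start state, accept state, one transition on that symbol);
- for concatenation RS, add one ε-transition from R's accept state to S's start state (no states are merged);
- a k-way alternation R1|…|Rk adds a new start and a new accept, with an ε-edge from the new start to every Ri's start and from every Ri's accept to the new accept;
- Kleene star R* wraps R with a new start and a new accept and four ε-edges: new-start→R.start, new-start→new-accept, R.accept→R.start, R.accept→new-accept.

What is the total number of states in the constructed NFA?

Bottom-up over the parse tree:
Each of the 6 symbol leaves contributes a 2-state fragment.
  qr = 4 states
  s|r|qr = 10 states
  (s|r|qr)* = 12 states
  r|s|(s|r|qr)* = 18 states
  (r|s|(s|r|qr)*)* = 20 states

20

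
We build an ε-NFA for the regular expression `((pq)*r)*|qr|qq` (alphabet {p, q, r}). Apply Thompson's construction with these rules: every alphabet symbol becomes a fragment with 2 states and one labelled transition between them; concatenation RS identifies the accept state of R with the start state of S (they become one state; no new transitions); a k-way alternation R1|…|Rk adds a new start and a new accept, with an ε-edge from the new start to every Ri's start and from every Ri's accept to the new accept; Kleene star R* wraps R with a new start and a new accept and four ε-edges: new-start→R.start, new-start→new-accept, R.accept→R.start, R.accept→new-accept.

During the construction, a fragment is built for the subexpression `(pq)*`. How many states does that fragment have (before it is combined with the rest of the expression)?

5

Fragment for `(pq)*`:
Each of the 2 symbol leaves contributes a 2-state fragment.
  pq — 3 states
  (pq)* — 5 states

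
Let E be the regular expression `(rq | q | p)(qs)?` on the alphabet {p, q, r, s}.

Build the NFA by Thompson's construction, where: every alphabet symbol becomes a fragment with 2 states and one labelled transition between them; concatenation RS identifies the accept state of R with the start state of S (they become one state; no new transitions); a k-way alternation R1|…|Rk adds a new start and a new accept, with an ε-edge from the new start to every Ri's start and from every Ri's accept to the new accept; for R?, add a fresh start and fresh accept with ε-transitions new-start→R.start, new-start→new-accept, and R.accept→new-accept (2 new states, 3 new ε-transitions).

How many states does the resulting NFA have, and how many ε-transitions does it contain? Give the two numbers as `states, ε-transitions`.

Bottom-up over the parse tree:
Each of the 6 symbol leaves contributes 2 states and 0 ε-transitions.
  rq — 3 states, 0 ε-transitions
  rq | q | p — 9 states, 6 ε-transitions
  qs — 3 states, 0 ε-transitions
  (qs)? — 5 states, 3 ε-transitions
  (rq | q | p)(qs)? — 13 states, 9 ε-transitions

13, 9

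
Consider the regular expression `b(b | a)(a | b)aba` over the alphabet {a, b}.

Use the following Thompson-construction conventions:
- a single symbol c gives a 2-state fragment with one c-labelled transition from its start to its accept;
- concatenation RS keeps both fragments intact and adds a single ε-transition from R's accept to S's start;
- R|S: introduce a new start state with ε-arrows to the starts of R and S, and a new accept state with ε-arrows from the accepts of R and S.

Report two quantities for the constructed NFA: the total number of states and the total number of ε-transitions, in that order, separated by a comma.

20, 13

Per subexpression:
Each of the 8 symbol leaves contributes 2 states and 0 ε-transitions.
  b | a — 6 states, 4 ε-transitions
  a | b — 6 states, 4 ε-transitions
  b(b | a)(a | b)aba — 20 states, 13 ε-transitions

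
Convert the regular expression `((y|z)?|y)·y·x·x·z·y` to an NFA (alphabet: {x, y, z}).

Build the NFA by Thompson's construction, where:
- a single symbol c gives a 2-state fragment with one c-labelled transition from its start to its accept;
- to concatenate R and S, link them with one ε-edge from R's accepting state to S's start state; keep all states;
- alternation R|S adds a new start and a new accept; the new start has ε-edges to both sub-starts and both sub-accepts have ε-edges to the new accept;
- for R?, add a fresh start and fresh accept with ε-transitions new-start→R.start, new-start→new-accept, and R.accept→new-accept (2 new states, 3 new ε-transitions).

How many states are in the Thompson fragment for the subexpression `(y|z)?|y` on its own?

Fragment for `(y|z)?|y`:
Each of the 3 symbol leaves contributes a 2-state fragment.
  y|z → 6 states
  (y|z)? → 8 states
  (y|z)?|y → 12 states

12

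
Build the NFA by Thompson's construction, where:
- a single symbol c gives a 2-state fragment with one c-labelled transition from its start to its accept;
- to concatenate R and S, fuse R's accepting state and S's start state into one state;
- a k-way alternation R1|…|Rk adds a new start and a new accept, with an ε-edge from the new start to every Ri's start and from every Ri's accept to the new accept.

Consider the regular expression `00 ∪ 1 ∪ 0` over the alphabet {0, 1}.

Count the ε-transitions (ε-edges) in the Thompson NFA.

6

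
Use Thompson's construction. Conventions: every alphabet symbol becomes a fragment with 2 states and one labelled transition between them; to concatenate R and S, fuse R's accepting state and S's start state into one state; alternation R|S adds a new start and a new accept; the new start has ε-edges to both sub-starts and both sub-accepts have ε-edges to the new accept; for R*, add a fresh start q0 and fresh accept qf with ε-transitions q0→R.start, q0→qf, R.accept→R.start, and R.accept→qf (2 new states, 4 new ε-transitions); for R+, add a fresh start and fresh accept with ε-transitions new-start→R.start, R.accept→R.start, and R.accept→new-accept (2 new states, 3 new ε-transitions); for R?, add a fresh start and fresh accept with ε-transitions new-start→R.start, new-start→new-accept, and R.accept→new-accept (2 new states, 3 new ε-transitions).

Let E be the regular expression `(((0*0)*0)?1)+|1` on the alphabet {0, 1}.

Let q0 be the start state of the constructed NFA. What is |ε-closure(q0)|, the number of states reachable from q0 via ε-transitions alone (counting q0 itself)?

10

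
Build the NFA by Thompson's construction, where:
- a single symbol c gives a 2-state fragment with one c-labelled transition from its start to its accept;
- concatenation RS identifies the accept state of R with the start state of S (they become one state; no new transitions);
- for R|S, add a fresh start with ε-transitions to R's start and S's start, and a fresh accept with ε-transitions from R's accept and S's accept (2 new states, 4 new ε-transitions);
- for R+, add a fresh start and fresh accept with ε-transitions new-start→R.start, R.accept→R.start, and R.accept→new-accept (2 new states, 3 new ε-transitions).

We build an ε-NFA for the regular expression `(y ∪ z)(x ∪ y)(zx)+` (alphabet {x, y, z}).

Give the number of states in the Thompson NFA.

By structural recursion:
Each of the 6 symbol leaves contributes a 2-state fragment.
  y ∪ z = 6 states
  x ∪ y = 6 states
  zx = 3 states
  (zx)+ = 5 states
  (y ∪ z)(x ∪ y)(zx)+ = 15 states

15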